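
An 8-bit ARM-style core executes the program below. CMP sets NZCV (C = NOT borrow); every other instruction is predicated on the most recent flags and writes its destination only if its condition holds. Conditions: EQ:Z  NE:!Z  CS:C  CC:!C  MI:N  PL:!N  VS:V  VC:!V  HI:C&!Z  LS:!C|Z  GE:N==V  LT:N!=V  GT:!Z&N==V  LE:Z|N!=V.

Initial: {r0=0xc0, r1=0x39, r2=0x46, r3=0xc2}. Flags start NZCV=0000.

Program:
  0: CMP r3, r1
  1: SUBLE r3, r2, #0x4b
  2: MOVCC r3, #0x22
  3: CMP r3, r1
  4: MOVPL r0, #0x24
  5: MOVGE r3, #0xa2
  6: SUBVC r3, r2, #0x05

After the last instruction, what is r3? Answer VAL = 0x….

VAL = 0x41

0: ✓ CMP  NZCV=1010
1: ✓ SUBLE  r3←0xfb
2: · MOVCC
3: ✓ CMP  NZCV=1010
4: · MOVPL
5: · MOVGE
6: ✓ SUBVC  r3←0x41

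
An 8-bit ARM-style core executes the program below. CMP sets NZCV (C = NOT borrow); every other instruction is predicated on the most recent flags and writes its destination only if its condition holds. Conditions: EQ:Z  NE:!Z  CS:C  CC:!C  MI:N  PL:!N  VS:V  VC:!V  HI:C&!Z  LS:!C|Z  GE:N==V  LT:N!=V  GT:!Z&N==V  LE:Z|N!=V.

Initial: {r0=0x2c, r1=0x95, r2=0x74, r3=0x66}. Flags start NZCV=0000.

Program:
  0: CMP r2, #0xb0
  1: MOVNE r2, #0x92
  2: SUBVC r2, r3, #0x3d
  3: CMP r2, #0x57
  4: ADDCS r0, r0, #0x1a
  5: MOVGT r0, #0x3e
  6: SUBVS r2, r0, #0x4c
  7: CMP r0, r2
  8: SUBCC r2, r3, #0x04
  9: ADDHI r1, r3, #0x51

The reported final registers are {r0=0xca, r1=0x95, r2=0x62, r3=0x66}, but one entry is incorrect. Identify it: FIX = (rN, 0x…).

[0] flags=1001 → (cmp)
[1] flags=1001 NE?T → r2=0x92
[2] flags=1001 VC?F → skip
[3] flags=0011 → (cmp)
[4] flags=0011 CS?T → r0=0x46
[5] flags=0011 GT?F → skip
[6] flags=0011 VS?T → r2=0xfa
[7] flags=0000 → (cmp)
[8] flags=0000 CC?T → r2=0x62
[9] flags=0000 HI?F → skip

FIX = (r0, 0x46)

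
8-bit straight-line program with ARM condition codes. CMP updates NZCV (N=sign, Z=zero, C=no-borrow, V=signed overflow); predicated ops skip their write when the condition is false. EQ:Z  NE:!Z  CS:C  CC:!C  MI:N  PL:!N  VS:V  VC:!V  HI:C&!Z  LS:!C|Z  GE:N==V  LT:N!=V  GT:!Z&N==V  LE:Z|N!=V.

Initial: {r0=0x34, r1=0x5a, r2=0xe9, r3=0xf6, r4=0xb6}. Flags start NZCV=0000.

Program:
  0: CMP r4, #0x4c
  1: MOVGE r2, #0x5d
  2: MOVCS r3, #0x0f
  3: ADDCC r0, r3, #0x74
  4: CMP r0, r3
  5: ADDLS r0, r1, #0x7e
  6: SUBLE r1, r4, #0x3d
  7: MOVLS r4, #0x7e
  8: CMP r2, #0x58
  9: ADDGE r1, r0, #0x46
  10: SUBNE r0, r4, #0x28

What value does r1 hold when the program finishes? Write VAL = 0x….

VAL = 0x5a

0: ✓ CMP  NZCV=0011
1: · MOVGE
2: ✓ MOVCS  r3←0x0f
3: · ADDCC
4: ✓ CMP  NZCV=0010
5: · ADDLS
6: · SUBLE
7: · MOVLS
8: ✓ CMP  NZCV=1010
9: · ADDGE
10: ✓ SUBNE  r0←0x8e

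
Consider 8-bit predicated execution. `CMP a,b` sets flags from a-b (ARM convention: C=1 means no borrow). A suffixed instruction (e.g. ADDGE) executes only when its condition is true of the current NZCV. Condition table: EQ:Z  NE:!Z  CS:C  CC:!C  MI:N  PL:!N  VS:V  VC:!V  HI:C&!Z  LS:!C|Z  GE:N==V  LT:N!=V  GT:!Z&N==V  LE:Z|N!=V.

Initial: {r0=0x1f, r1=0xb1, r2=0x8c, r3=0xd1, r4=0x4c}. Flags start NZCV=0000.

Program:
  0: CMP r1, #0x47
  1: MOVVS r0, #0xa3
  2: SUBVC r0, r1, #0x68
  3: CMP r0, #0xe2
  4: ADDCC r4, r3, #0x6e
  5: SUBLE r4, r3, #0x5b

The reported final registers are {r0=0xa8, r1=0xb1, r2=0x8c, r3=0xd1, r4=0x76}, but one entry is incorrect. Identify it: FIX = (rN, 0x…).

FIX = (r0, 0xa3)

[0] flags=0011 → (cmp)
[1] flags=0011 VS?T → r0=0xa3
[2] flags=0011 VC?F → skip
[3] flags=1000 → (cmp)
[4] flags=1000 CC?T → r4=0x3f
[5] flags=1000 LE?T → r4=0x76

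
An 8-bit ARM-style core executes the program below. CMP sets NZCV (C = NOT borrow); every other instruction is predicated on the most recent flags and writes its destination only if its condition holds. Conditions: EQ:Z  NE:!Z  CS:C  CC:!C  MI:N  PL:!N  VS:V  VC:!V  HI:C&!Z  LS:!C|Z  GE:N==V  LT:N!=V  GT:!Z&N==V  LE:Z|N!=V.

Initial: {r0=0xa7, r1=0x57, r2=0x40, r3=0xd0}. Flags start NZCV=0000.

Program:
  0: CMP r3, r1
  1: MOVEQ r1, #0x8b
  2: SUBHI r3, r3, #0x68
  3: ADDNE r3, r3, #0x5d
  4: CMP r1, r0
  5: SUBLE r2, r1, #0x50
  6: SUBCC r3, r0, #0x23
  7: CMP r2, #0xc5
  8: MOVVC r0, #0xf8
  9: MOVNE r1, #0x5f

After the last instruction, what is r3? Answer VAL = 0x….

VAL = 0x84

0: ✓ CMP  NZCV=0011
1: · MOVEQ
2: ✓ SUBHI  r3←0x68
3: ✓ ADDNE  r3←0xc5
4: ✓ CMP  NZCV=1001
5: · SUBLE
6: ✓ SUBCC  r3←0x84
7: ✓ CMP  NZCV=0000
8: ✓ MOVVC  r0←0xf8
9: ✓ MOVNE  r1←0x5f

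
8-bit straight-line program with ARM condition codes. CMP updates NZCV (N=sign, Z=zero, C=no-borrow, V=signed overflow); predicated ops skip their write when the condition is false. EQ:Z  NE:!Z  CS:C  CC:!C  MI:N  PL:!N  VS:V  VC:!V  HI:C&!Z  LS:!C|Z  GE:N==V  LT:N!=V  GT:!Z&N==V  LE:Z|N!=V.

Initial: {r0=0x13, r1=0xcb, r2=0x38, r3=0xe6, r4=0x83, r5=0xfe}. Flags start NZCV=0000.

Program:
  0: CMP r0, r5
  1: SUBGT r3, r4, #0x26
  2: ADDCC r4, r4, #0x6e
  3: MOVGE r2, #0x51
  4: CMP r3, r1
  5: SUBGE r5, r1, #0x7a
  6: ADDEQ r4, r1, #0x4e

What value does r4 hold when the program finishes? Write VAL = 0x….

[0] flags=0000 → (cmp)
[1] flags=0000 GT?T → r3=0x5d
[2] flags=0000 CC?T → r4=0xf1
[3] flags=0000 GE?T → r2=0x51
[4] flags=1001 → (cmp)
[5] flags=1001 GE?T → r5=0x51
[6] flags=1001 EQ?F → skip

VAL = 0xf1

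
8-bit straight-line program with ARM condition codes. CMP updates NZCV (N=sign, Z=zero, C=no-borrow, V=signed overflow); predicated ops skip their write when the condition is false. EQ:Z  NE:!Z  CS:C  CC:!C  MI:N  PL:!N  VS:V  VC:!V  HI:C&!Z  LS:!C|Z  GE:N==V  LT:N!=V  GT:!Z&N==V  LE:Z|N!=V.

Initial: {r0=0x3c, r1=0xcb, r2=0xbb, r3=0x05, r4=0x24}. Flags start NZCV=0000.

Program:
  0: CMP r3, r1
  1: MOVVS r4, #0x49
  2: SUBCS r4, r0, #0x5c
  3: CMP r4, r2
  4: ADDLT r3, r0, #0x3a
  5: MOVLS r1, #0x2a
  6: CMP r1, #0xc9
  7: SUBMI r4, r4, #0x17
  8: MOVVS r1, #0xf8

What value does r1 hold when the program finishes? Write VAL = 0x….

VAL = 0x2a

[0] flags=0000 → (cmp)
[1] flags=0000 VS?F → skip
[2] flags=0000 CS?F → skip
[3] flags=0000 → (cmp)
[4] flags=0000 LT?F → skip
[5] flags=0000 LS?T → r1=0x2a
[6] flags=0000 → (cmp)
[7] flags=0000 MI?F → skip
[8] flags=0000 VS?F → skip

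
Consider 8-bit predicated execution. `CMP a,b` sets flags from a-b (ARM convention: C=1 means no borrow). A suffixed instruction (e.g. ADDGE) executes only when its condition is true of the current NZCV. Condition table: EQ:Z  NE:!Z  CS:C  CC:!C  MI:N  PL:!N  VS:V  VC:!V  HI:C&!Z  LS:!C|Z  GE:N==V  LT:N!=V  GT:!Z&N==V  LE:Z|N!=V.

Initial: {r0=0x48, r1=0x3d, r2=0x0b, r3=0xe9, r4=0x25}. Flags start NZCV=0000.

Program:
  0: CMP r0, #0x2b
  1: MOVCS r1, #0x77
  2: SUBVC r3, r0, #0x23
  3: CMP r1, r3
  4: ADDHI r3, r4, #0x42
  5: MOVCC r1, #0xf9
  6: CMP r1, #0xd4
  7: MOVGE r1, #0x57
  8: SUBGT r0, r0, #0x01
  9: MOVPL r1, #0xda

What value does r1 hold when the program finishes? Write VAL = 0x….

VAL = 0x57

[0] flags=0010 → (cmp)
[1] flags=0010 CS?T → r1=0x77
[2] flags=0010 VC?T → r3=0x25
[3] flags=0010 → (cmp)
[4] flags=0010 HI?T → r3=0x67
[5] flags=0010 CC?F → skip
[6] flags=1001 → (cmp)
[7] flags=1001 GE?T → r1=0x57
[8] flags=1001 GT?T → r0=0x47
[9] flags=1001 PL?F → skip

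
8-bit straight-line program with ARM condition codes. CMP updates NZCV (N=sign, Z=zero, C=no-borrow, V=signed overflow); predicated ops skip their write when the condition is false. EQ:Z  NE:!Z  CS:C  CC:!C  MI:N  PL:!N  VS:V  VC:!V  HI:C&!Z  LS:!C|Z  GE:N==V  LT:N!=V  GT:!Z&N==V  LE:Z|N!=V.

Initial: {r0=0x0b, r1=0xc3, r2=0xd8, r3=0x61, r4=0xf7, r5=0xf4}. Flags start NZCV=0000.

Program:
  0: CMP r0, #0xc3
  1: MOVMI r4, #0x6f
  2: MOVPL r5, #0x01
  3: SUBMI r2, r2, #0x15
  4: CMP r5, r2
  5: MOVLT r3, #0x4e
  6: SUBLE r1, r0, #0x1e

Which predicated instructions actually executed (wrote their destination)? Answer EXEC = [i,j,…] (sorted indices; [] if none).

EXEC = [2]

0: ✓ CMP  NZCV=0000
1: · MOVMI
2: ✓ MOVPL  r5←0x01
3: · SUBMI
4: ✓ CMP  NZCV=0000
5: · MOVLT
6: · SUBLE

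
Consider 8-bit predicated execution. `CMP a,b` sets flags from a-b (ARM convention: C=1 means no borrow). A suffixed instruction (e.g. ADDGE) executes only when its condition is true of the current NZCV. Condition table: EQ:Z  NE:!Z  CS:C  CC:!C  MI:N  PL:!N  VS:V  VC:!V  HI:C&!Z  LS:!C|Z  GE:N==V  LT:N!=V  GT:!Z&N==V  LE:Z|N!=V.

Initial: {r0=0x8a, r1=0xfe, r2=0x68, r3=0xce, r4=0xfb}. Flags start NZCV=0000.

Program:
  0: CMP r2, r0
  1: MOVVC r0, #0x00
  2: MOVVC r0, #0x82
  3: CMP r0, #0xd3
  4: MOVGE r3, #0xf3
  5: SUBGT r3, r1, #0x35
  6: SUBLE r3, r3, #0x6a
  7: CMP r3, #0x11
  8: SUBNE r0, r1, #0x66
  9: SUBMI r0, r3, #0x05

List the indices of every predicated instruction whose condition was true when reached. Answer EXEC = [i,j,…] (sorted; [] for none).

EXEC = [6,8]

0: ✓ CMP  NZCV=1001
1: · MOVVC
2: · MOVVC
3: ✓ CMP  NZCV=1000
4: · MOVGE
5: · SUBGT
6: ✓ SUBLE  r3←0x64
7: ✓ CMP  NZCV=0010
8: ✓ SUBNE  r0←0x98
9: · SUBMI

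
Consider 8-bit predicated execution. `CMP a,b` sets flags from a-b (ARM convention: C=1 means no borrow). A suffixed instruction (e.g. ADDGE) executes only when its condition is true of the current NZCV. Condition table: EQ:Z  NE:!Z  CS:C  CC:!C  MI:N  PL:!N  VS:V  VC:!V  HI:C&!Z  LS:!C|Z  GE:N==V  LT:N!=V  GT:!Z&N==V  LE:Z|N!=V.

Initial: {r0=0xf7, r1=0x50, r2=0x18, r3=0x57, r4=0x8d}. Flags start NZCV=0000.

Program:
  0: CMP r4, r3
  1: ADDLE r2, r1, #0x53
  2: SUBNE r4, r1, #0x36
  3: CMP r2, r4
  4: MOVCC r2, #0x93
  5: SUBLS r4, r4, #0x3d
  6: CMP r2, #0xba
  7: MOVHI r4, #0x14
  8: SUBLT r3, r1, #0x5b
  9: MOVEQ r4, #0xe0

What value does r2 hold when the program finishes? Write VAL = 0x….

VAL = 0xa3

0: ✓ CMP  NZCV=0011
1: ✓ ADDLE  r2←0xa3
2: ✓ SUBNE  r4←0x1a
3: ✓ CMP  NZCV=1010
4: · MOVCC
5: · SUBLS
6: ✓ CMP  NZCV=1000
7: · MOVHI
8: ✓ SUBLT  r3←0xf5
9: · MOVEQ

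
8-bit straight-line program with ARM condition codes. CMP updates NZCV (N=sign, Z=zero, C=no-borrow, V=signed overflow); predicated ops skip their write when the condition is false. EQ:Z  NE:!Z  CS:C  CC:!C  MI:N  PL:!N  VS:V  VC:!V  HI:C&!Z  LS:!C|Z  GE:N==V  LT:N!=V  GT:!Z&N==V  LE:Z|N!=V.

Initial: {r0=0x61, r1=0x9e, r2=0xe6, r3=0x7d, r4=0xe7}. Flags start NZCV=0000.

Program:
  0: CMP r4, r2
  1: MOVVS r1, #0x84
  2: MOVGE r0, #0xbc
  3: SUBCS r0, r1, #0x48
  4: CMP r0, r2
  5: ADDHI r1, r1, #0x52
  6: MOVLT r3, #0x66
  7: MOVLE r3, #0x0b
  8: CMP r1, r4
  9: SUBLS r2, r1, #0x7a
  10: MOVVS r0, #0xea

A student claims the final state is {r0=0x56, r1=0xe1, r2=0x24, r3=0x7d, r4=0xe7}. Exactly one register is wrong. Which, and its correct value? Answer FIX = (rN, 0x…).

[0] flags=0010 → (cmp)
[1] flags=0010 VS?F → skip
[2] flags=0010 GE?T → r0=0xbc
[3] flags=0010 CS?T → r0=0x56
[4] flags=0000 → (cmp)
[5] flags=0000 HI?F → skip
[6] flags=0000 LT?F → skip
[7] flags=0000 LE?F → skip
[8] flags=1000 → (cmp)
[9] flags=1000 LS?T → r2=0x24
[10] flags=1000 VS?F → skip

FIX = (r1, 0x9e)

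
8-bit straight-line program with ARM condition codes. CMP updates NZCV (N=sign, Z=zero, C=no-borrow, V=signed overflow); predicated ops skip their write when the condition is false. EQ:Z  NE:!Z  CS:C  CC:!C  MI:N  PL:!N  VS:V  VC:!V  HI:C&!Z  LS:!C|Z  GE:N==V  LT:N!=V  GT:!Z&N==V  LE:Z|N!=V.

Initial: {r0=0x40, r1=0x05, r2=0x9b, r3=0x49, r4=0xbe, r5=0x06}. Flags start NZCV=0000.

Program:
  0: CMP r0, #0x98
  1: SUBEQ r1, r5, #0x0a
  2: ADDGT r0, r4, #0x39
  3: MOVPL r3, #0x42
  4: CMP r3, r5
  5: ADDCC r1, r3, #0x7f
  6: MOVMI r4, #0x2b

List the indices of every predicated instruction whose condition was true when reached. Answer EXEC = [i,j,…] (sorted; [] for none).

0: ✓ CMP  NZCV=1001
1: · SUBEQ
2: ✓ ADDGT  r0←0xf7
3: · MOVPL
4: ✓ CMP  NZCV=0010
5: · ADDCC
6: · MOVMI

EXEC = [2]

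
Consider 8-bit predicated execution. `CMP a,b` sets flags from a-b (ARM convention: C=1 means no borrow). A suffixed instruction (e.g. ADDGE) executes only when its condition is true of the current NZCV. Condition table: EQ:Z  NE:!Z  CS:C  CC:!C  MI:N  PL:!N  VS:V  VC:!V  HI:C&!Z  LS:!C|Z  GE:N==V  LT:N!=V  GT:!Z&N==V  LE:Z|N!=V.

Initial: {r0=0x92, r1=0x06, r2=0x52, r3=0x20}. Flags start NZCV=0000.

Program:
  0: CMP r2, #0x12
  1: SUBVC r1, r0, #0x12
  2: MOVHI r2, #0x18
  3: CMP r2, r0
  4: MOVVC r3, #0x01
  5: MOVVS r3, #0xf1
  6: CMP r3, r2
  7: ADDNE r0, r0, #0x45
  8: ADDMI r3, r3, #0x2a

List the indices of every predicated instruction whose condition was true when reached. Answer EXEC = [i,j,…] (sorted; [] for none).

0: ✓ CMP  NZCV=0010
1: ✓ SUBVC  r1←0x80
2: ✓ MOVHI  r2←0x18
3: ✓ CMP  NZCV=1001
4: · MOVVC
5: ✓ MOVVS  r3←0xf1
6: ✓ CMP  NZCV=1010
7: ✓ ADDNE  r0←0xd7
8: ✓ ADDMI  r3←0x1b

EXEC = [1,2,5,7,8]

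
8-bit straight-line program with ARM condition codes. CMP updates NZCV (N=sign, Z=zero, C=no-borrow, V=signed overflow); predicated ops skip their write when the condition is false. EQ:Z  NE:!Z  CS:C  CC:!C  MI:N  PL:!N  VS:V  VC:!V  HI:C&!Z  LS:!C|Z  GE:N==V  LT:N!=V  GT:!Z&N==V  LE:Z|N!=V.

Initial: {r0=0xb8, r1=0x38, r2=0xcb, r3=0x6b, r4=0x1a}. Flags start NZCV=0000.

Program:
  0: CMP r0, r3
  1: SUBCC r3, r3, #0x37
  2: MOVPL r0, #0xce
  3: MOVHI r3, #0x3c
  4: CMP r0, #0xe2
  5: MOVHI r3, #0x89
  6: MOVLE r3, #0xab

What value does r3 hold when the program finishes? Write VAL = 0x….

0: ✓ CMP  NZCV=0011
1: · SUBCC
2: ✓ MOVPL  r0←0xce
3: ✓ MOVHI  r3←0x3c
4: ✓ CMP  NZCV=1000
5: · MOVHI
6: ✓ MOVLE  r3←0xab

VAL = 0xab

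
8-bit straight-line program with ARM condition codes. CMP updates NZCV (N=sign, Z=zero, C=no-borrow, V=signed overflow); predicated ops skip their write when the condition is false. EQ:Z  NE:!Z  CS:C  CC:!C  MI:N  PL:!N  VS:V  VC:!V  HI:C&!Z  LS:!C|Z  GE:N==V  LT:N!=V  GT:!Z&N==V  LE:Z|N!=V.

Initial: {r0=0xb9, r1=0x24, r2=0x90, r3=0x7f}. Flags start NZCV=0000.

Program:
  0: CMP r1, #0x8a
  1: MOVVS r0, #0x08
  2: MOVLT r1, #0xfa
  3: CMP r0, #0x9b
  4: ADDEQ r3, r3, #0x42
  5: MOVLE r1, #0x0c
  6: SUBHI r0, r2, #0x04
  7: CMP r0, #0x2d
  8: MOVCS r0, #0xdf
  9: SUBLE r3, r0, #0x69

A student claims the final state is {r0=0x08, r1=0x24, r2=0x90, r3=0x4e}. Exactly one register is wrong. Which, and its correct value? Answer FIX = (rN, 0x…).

FIX = (r3, 0x9f)

0: ✓ CMP  NZCV=1001
1: ✓ MOVVS  r0←0x08
2: · MOVLT
3: ✓ CMP  NZCV=0000
4: · ADDEQ
5: · MOVLE
6: · SUBHI
7: ✓ CMP  NZCV=1000
8: · MOVCS
9: ✓ SUBLE  r3←0x9f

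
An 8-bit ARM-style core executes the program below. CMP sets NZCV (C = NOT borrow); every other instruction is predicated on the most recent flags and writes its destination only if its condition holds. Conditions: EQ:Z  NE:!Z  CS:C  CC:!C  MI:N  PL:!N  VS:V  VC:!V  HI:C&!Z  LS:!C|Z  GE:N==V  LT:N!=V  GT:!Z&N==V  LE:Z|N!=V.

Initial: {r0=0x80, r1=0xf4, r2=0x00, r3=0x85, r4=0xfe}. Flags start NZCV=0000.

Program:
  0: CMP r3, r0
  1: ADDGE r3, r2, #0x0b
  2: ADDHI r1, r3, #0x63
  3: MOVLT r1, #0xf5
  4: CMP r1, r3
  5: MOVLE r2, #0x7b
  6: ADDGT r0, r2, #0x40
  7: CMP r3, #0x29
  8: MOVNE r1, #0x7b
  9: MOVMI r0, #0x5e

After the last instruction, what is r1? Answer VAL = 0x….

VAL = 0x7b

0: ✓ CMP  NZCV=0010
1: ✓ ADDGE  r3←0x0b
2: ✓ ADDHI  r1←0x6e
3: · MOVLT
4: ✓ CMP  NZCV=0010
5: · MOVLE
6: ✓ ADDGT  r0←0x40
7: ✓ CMP  NZCV=1000
8: ✓ MOVNE  r1←0x7b
9: ✓ MOVMI  r0←0x5e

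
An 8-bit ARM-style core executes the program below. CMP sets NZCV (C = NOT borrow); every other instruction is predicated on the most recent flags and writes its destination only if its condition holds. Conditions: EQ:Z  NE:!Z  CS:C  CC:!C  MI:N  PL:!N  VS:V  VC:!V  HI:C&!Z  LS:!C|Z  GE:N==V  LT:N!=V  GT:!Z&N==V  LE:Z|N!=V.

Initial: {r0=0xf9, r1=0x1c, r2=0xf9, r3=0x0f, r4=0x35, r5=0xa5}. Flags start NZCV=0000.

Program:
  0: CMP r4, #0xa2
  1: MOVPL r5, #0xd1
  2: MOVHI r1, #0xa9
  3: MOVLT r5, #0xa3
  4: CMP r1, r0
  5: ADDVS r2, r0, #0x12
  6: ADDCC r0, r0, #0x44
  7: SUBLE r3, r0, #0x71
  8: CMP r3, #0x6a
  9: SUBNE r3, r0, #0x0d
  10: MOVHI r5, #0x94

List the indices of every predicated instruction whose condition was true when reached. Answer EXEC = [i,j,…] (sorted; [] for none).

EXEC = [6,9]

0: ✓ CMP  NZCV=1001
1: · MOVPL
2: · MOVHI
3: · MOVLT
4: ✓ CMP  NZCV=0000
5: · ADDVS
6: ✓ ADDCC  r0←0x3d
7: · SUBLE
8: ✓ CMP  NZCV=1000
9: ✓ SUBNE  r3←0x30
10: · MOVHI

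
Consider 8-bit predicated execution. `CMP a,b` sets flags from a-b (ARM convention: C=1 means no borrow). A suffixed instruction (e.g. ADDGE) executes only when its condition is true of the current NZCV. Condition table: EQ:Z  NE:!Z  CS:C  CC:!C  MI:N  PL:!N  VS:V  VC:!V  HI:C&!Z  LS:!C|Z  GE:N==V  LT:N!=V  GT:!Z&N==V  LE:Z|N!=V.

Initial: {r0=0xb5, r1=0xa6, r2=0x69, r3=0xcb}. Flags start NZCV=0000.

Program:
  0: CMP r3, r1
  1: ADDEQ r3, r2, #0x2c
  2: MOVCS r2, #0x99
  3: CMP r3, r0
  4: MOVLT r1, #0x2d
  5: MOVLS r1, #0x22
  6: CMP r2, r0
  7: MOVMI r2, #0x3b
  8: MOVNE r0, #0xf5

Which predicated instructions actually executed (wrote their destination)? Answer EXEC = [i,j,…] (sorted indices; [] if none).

0: ✓ CMP  NZCV=0010
1: · ADDEQ
2: ✓ MOVCS  r2←0x99
3: ✓ CMP  NZCV=0010
4: · MOVLT
5: · MOVLS
6: ✓ CMP  NZCV=1000
7: ✓ MOVMI  r2←0x3b
8: ✓ MOVNE  r0←0xf5

EXEC = [2,7,8]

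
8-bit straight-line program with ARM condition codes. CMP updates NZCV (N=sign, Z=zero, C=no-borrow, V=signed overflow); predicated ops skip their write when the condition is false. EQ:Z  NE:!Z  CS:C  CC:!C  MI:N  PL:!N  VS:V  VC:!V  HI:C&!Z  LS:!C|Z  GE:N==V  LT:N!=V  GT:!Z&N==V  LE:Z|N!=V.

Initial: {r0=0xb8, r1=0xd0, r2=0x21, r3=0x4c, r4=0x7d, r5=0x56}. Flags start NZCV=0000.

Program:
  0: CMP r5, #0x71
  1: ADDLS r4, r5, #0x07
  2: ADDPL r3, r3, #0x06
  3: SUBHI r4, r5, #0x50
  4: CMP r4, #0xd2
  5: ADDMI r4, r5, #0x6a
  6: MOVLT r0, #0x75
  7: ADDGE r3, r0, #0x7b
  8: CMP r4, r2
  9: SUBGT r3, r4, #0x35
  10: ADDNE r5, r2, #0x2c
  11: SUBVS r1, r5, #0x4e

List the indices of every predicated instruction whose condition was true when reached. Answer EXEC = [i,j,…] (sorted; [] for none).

EXEC = [1,5,7,10]

0: ✓ CMP  NZCV=1000
1: ✓ ADDLS  r4←0x5d
2: · ADDPL
3: · SUBHI
4: ✓ CMP  NZCV=1001
5: ✓ ADDMI  r4←0xc0
6: · MOVLT
7: ✓ ADDGE  r3←0x33
8: ✓ CMP  NZCV=1010
9: · SUBGT
10: ✓ ADDNE  r5←0x4d
11: · SUBVS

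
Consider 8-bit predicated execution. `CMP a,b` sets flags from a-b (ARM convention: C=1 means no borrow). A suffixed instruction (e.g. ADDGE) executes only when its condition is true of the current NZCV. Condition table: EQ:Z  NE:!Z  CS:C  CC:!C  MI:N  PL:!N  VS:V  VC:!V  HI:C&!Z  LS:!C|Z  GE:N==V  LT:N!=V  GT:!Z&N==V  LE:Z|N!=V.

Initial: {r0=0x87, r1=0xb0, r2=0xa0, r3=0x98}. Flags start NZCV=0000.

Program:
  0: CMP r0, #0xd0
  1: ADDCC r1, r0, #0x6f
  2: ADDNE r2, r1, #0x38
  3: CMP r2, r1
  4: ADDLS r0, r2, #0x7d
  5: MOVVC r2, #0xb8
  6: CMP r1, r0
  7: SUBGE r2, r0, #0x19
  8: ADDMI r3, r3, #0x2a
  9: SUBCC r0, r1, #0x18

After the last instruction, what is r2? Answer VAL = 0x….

VAL = 0x92

0: ✓ CMP  NZCV=1000
1: ✓ ADDCC  r1←0xf6
2: ✓ ADDNE  r2←0x2e
3: ✓ CMP  NZCV=0000
4: ✓ ADDLS  r0←0xab
5: ✓ MOVVC  r2←0xb8
6: ✓ CMP  NZCV=0010
7: ✓ SUBGE  r2←0x92
8: · ADDMI
9: · SUBCC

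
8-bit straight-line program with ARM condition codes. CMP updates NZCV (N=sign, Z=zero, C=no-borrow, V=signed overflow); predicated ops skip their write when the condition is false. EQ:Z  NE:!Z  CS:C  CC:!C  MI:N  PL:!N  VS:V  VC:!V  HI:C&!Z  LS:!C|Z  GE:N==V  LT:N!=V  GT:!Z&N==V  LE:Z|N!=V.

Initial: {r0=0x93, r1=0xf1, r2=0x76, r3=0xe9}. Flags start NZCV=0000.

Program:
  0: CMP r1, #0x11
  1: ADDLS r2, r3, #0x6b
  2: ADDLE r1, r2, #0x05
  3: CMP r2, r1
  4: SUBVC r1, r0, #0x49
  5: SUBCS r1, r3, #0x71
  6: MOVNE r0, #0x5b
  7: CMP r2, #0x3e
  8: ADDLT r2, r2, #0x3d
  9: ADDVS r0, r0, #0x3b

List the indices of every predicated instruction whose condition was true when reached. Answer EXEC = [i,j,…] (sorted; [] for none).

EXEC = [2,4,6]

0: ✓ CMP  NZCV=1010
1: · ADDLS
2: ✓ ADDLE  r1←0x7b
3: ✓ CMP  NZCV=1000
4: ✓ SUBVC  r1←0x4a
5: · SUBCS
6: ✓ MOVNE  r0←0x5b
7: ✓ CMP  NZCV=0010
8: · ADDLT
9: · ADDVS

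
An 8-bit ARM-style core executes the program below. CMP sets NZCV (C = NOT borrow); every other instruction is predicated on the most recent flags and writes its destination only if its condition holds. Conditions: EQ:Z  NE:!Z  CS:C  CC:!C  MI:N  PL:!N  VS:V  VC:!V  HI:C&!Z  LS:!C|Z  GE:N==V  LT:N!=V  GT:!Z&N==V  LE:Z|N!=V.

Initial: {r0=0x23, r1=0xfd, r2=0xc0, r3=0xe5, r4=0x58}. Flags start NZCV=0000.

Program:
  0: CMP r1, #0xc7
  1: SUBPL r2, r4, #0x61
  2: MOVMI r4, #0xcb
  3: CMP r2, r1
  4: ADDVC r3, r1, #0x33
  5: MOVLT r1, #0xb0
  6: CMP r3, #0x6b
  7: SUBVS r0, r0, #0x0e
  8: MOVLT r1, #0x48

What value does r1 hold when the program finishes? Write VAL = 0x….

[0] flags=0010 → (cmp)
[1] flags=0010 PL?T → r2=0xf7
[2] flags=0010 MI?F → skip
[3] flags=1000 → (cmp)
[4] flags=1000 VC?T → r3=0x30
[5] flags=1000 LT?T → r1=0xb0
[6] flags=1000 → (cmp)
[7] flags=1000 VS?F → skip
[8] flags=1000 LT?T → r1=0x48

VAL = 0x48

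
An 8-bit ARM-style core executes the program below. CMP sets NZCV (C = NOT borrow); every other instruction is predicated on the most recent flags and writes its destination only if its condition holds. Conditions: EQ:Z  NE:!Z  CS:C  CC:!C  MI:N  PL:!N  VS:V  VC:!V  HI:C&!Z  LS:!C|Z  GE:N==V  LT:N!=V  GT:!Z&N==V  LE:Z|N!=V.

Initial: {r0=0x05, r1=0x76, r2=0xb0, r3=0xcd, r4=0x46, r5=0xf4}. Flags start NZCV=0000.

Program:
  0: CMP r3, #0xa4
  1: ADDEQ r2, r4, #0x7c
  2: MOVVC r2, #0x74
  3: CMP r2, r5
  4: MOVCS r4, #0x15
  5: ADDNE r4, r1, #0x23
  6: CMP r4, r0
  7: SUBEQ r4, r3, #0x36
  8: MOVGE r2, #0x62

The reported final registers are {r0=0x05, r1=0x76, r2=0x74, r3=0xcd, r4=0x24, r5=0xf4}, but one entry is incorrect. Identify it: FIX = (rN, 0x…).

[0] flags=0010 → (cmp)
[1] flags=0010 EQ?F → skip
[2] flags=0010 VC?T → r2=0x74
[3] flags=1001 → (cmp)
[4] flags=1001 CS?F → skip
[5] flags=1001 NE?T → r4=0x99
[6] flags=1010 → (cmp)
[7] flags=1010 EQ?F → skip
[8] flags=1010 GE?F → skip

FIX = (r4, 0x99)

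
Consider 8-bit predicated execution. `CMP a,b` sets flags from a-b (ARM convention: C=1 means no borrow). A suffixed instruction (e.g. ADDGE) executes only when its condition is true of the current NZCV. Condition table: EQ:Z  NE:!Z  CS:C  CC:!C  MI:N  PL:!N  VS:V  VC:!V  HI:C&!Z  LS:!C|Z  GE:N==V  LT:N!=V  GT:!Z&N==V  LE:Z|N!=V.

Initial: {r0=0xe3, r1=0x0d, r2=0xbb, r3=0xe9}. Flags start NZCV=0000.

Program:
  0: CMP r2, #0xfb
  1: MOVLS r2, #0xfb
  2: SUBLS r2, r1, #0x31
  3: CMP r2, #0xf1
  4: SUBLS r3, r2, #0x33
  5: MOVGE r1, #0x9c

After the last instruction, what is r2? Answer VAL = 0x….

[0] flags=1000 → (cmp)
[1] flags=1000 LS?T → r2=0xfb
[2] flags=1000 LS?T → r2=0xdc
[3] flags=1000 → (cmp)
[4] flags=1000 LS?T → r3=0xa9
[5] flags=1000 GE?F → skip

VAL = 0xdc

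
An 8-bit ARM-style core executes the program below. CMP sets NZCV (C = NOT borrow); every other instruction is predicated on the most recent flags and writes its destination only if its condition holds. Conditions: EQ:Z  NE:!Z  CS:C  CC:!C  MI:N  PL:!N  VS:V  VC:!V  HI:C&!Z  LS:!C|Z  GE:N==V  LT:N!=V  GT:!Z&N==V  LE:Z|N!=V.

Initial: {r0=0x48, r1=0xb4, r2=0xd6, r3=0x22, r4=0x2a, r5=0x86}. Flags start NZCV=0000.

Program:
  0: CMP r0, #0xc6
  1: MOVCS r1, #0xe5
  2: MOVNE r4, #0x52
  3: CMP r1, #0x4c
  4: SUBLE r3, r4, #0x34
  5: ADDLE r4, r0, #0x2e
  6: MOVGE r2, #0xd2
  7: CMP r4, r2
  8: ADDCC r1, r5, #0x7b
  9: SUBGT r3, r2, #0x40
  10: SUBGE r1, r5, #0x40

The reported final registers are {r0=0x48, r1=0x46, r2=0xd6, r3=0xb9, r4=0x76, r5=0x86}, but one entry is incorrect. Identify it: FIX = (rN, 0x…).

[0] flags=1001 → (cmp)
[1] flags=1001 CS?F → skip
[2] flags=1001 NE?T → r4=0x52
[3] flags=0011 → (cmp)
[4] flags=0011 LE?T → r3=0x1e
[5] flags=0011 LE?T → r4=0x76
[6] flags=0011 GE?F → skip
[7] flags=1001 → (cmp)
[8] flags=1001 CC?T → r1=0x01
[9] flags=1001 GT?T → r3=0x96
[10] flags=1001 GE?T → r1=0x46

FIX = (r3, 0x96)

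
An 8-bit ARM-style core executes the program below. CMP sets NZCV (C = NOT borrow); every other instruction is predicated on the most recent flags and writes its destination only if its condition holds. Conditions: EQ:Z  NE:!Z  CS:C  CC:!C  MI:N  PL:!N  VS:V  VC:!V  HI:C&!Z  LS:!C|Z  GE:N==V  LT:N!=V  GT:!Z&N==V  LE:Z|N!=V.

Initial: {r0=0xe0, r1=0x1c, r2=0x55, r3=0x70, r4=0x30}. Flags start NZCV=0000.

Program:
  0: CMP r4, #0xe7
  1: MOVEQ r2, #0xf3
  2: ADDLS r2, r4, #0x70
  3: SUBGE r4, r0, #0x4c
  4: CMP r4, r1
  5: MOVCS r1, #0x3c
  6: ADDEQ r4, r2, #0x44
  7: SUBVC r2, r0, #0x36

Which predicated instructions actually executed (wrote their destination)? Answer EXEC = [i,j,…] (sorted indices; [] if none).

EXEC = [2,3,5]

0: ✓ CMP  NZCV=0000
1: · MOVEQ
2: ✓ ADDLS  r2←0xa0
3: ✓ SUBGE  r4←0x94
4: ✓ CMP  NZCV=0011
5: ✓ MOVCS  r1←0x3c
6: · ADDEQ
7: · SUBVC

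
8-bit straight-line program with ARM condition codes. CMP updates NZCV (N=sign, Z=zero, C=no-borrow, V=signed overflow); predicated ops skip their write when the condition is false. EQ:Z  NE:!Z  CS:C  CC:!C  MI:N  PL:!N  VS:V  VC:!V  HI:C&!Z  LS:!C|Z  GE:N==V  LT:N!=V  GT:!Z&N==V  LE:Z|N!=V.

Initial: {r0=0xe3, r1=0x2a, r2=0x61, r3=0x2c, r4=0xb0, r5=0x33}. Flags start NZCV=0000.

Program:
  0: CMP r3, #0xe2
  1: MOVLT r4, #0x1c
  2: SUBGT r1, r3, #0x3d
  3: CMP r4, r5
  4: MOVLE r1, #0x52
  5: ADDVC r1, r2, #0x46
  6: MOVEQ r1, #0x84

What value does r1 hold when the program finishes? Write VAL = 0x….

VAL = 0x52

0: ✓ CMP  NZCV=0000
1: · MOVLT
2: ✓ SUBGT  r1←0xef
3: ✓ CMP  NZCV=0011
4: ✓ MOVLE  r1←0x52
5: · ADDVC
6: · MOVEQ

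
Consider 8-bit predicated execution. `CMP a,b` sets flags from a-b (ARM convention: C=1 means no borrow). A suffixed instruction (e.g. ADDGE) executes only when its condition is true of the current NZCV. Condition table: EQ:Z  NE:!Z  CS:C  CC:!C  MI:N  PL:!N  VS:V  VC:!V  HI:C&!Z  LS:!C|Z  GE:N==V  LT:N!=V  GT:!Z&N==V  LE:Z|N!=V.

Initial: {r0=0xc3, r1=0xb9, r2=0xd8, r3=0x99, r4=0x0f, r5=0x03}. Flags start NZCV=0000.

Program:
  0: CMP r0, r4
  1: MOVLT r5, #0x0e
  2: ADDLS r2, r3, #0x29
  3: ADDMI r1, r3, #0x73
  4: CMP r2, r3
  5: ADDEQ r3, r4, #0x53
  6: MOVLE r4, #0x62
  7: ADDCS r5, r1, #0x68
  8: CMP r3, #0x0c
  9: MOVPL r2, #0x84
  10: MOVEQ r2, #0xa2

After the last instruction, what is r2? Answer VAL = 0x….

0: ✓ CMP  NZCV=1010
1: ✓ MOVLT  r5←0x0e
2: · ADDLS
3: ✓ ADDMI  r1←0x0c
4: ✓ CMP  NZCV=0010
5: · ADDEQ
6: · MOVLE
7: ✓ ADDCS  r5←0x74
8: ✓ CMP  NZCV=1010
9: · MOVPL
10: · MOVEQ

VAL = 0xd8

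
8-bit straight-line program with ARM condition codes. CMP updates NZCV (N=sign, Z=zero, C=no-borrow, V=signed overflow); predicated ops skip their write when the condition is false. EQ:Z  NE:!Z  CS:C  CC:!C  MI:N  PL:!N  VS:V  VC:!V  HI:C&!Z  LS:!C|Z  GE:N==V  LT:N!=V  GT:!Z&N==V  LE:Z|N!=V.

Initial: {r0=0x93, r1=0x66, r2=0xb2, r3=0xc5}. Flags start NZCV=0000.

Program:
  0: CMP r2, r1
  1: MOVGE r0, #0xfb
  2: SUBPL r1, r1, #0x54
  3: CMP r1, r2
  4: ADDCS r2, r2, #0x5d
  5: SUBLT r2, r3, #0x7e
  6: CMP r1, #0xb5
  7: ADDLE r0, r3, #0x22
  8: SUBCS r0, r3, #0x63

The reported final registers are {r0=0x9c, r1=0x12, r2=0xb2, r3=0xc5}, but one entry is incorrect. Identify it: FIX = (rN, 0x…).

0: ✓ CMP  NZCV=0011
1: · MOVGE
2: ✓ SUBPL  r1←0x12
3: ✓ CMP  NZCV=0000
4: · ADDCS
5: · SUBLT
6: ✓ CMP  NZCV=0000
7: · ADDLE
8: · SUBCS

FIX = (r0, 0x93)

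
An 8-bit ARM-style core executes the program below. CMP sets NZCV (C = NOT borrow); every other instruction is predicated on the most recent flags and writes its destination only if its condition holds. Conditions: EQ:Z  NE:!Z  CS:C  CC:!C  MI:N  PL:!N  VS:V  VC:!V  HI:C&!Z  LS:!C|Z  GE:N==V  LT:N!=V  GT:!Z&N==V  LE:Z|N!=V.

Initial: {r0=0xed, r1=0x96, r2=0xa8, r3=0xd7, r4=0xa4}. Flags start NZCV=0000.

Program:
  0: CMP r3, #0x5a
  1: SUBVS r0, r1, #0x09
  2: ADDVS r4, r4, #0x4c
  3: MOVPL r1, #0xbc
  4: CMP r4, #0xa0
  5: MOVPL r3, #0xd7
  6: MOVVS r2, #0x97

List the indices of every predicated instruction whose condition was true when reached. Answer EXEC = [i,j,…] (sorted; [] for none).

EXEC = [1,2,3,5]

[0] flags=0011 → (cmp)
[1] flags=0011 VS?T → r0=0x8d
[2] flags=0011 VS?T → r4=0xf0
[3] flags=0011 PL?T → r1=0xbc
[4] flags=0010 → (cmp)
[5] flags=0010 PL?T → r3=0xd7
[6] flags=0010 VS?F → skip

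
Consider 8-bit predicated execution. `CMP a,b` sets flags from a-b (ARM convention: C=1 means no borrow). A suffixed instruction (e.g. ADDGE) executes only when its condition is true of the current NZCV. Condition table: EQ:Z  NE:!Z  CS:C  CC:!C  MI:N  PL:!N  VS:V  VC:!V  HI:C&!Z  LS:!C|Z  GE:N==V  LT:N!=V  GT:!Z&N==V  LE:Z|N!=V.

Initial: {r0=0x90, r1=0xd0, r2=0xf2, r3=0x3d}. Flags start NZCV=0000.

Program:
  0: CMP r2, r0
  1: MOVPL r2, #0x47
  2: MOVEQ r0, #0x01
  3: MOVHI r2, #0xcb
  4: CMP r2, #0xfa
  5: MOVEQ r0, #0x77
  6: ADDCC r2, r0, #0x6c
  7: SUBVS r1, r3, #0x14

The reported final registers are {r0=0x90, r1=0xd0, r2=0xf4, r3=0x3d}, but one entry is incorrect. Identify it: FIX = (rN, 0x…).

[0] flags=0010 → (cmp)
[1] flags=0010 PL?T → r2=0x47
[2] flags=0010 EQ?F → skip
[3] flags=0010 HI?T → r2=0xcb
[4] flags=1000 → (cmp)
[5] flags=1000 EQ?F → skip
[6] flags=1000 CC?T → r2=0xfc
[7] flags=1000 VS?F → skip

FIX = (r2, 0xfc)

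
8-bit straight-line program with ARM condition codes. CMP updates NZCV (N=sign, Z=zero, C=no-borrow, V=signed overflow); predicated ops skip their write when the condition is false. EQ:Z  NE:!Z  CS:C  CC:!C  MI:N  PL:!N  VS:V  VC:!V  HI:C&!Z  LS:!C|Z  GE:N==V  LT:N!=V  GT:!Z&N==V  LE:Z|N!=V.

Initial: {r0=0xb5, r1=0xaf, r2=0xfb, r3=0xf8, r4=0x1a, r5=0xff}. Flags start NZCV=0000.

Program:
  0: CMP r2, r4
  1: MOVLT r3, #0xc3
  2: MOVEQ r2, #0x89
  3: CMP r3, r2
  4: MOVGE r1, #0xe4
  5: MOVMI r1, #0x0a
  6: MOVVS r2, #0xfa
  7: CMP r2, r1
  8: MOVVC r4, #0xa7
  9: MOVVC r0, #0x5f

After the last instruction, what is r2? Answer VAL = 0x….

VAL = 0xfb

0: ✓ CMP  NZCV=1010
1: ✓ MOVLT  r3←0xc3
2: · MOVEQ
3: ✓ CMP  NZCV=1000
4: · MOVGE
5: ✓ MOVMI  r1←0x0a
6: · MOVVS
7: ✓ CMP  NZCV=1010
8: ✓ MOVVC  r4←0xa7
9: ✓ MOVVC  r0←0x5f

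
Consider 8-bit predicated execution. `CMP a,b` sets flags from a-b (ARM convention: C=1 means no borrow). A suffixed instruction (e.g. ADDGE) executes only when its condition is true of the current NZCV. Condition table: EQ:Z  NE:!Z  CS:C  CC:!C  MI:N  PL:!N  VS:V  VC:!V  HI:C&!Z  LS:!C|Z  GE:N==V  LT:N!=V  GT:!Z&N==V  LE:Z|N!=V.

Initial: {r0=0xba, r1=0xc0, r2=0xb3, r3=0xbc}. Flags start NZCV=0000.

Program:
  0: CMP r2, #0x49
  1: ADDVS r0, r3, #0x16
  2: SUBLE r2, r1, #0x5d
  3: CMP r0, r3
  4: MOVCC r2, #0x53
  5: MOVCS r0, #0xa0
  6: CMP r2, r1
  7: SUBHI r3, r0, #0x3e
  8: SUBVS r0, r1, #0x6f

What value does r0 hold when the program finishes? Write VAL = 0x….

VAL = 0x51

[0] flags=0011 → (cmp)
[1] flags=0011 VS?T → r0=0xd2
[2] flags=0011 LE?T → r2=0x63
[3] flags=0010 → (cmp)
[4] flags=0010 CC?F → skip
[5] flags=0010 CS?T → r0=0xa0
[6] flags=1001 → (cmp)
[7] flags=1001 HI?F → skip
[8] flags=1001 VS?T → r0=0x51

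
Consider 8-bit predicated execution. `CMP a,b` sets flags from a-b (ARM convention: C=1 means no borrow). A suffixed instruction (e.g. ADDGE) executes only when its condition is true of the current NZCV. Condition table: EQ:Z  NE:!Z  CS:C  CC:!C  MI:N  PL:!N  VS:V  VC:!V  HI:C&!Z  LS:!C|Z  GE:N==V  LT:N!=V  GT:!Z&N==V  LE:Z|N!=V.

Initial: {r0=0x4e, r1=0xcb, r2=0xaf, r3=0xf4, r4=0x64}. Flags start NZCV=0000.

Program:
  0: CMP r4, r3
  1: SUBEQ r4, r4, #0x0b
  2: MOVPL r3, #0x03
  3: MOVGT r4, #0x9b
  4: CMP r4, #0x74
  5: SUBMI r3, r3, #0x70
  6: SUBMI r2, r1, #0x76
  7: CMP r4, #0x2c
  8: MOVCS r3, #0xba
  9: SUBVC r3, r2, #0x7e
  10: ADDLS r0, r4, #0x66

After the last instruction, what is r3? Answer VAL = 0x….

VAL = 0xba

0: ✓ CMP  NZCV=0000
1: · SUBEQ
2: ✓ MOVPL  r3←0x03
3: ✓ MOVGT  r4←0x9b
4: ✓ CMP  NZCV=0011
5: · SUBMI
6: · SUBMI
7: ✓ CMP  NZCV=0011
8: ✓ MOVCS  r3←0xba
9: · SUBVC
10: · ADDLS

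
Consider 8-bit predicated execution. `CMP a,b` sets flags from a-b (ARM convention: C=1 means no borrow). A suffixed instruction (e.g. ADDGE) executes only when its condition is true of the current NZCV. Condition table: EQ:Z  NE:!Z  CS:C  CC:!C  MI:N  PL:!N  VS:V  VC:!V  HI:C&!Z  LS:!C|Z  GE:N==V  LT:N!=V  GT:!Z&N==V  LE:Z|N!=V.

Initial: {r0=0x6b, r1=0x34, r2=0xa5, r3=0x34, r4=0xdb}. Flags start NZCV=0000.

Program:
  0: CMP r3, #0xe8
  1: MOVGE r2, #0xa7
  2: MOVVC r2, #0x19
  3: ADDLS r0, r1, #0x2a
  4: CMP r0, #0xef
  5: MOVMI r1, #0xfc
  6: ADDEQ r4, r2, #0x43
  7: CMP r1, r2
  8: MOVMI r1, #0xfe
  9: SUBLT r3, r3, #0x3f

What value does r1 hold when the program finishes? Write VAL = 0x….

0: ✓ CMP  NZCV=0000
1: ✓ MOVGE  r2←0xa7
2: ✓ MOVVC  r2←0x19
3: ✓ ADDLS  r0←0x5e
4: ✓ CMP  NZCV=0000
5: · MOVMI
6: · ADDEQ
7: ✓ CMP  NZCV=0010
8: · MOVMI
9: · SUBLT

VAL = 0x34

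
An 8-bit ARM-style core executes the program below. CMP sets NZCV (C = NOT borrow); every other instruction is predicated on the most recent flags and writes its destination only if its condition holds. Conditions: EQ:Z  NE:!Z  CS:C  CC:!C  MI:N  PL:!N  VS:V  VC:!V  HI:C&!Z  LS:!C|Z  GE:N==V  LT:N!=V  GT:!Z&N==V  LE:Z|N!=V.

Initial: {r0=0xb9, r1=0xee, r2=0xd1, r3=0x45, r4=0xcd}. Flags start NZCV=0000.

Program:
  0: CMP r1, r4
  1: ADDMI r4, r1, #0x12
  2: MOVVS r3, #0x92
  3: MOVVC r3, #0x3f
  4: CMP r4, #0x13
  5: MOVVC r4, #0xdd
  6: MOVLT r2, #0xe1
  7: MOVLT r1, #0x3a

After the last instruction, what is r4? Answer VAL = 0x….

0: ✓ CMP  NZCV=0010
1: · ADDMI
2: · MOVVS
3: ✓ MOVVC  r3←0x3f
4: ✓ CMP  NZCV=1010
5: ✓ MOVVC  r4←0xdd
6: ✓ MOVLT  r2←0xe1
7: ✓ MOVLT  r1←0x3a

VAL = 0xdd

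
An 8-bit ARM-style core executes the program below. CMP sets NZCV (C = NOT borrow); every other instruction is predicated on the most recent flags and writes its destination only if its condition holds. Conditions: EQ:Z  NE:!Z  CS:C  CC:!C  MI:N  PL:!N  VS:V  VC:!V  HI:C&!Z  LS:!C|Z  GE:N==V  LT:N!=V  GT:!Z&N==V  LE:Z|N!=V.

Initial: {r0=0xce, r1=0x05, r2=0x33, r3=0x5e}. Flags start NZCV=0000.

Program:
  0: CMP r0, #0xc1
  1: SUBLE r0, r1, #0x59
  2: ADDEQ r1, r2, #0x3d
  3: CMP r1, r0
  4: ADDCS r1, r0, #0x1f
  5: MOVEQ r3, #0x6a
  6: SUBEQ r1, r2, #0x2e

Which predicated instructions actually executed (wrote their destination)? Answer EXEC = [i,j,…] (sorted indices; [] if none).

EXEC = []

[0] flags=0010 → (cmp)
[1] flags=0010 LE?F → skip
[2] flags=0010 EQ?F → skip
[3] flags=0000 → (cmp)
[4] flags=0000 CS?F → skip
[5] flags=0000 EQ?F → skip
[6] flags=0000 EQ?F → skip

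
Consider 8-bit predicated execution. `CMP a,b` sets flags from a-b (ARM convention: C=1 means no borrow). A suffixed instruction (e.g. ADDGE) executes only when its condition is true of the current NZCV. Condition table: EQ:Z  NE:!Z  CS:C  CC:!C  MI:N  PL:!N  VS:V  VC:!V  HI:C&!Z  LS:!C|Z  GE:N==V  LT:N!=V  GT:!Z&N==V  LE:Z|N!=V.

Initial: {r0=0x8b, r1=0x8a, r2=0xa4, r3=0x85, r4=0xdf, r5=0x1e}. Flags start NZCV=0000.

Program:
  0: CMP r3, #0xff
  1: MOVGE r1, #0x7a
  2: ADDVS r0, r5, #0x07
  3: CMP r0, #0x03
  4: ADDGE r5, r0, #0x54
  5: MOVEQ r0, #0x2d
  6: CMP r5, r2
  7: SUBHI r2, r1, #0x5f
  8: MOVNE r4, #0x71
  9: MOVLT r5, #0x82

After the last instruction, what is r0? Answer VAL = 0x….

0: ✓ CMP  NZCV=1000
1: · MOVGE
2: · ADDVS
3: ✓ CMP  NZCV=1010
4: · ADDGE
5: · MOVEQ
6: ✓ CMP  NZCV=0000
7: · SUBHI
8: ✓ MOVNE  r4←0x71
9: · MOVLT

VAL = 0x8b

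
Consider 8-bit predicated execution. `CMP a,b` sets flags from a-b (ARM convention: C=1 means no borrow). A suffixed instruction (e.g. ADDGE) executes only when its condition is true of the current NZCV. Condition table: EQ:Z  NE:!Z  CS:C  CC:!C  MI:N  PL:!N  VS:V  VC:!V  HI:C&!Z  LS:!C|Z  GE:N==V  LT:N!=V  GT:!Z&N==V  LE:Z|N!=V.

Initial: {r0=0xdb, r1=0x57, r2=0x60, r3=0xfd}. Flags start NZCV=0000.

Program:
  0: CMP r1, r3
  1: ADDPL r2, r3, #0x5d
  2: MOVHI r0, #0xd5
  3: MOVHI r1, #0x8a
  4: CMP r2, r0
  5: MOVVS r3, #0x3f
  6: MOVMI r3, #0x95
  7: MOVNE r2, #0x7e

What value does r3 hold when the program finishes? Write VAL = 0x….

VAL = 0xfd

0: ✓ CMP  NZCV=0000
1: ✓ ADDPL  r2←0x5a
2: · MOVHI
3: · MOVHI
4: ✓ CMP  NZCV=0000
5: · MOVVS
6: · MOVMI
7: ✓ MOVNE  r2←0x7e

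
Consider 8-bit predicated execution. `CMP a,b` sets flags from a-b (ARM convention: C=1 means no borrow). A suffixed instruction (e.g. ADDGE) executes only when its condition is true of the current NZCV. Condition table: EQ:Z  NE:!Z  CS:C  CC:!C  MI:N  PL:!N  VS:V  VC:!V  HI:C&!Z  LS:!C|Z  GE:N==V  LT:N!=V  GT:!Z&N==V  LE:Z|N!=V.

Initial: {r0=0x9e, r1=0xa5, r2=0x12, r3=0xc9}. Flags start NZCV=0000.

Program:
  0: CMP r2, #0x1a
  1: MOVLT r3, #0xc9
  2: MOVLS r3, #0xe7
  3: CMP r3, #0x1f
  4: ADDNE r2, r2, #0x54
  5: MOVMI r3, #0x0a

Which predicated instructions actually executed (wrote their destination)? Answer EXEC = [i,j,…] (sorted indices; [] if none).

[0] flags=1000 → (cmp)
[1] flags=1000 LT?T → r3=0xc9
[2] flags=1000 LS?T → r3=0xe7
[3] flags=1010 → (cmp)
[4] flags=1010 NE?T → r2=0x66
[5] flags=1010 MI?T → r3=0x0a

EXEC = [1,2,4,5]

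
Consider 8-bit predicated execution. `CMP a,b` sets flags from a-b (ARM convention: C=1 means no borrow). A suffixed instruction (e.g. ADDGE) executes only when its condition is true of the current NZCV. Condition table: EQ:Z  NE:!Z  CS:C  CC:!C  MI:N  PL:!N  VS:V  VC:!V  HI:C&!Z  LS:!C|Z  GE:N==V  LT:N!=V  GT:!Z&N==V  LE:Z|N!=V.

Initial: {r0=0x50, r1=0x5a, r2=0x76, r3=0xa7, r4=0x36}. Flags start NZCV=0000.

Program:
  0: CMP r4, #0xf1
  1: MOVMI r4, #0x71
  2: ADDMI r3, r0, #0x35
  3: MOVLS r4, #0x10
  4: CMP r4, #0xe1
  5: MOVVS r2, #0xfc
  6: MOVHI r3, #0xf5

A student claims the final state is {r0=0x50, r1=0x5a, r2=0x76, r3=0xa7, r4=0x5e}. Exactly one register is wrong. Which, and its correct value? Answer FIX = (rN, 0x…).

FIX = (r4, 0x10)

0: ✓ CMP  NZCV=0000
1: · MOVMI
2: · ADDMI
3: ✓ MOVLS  r4←0x10
4: ✓ CMP  NZCV=0000
5: · MOVVS
6: · MOVHI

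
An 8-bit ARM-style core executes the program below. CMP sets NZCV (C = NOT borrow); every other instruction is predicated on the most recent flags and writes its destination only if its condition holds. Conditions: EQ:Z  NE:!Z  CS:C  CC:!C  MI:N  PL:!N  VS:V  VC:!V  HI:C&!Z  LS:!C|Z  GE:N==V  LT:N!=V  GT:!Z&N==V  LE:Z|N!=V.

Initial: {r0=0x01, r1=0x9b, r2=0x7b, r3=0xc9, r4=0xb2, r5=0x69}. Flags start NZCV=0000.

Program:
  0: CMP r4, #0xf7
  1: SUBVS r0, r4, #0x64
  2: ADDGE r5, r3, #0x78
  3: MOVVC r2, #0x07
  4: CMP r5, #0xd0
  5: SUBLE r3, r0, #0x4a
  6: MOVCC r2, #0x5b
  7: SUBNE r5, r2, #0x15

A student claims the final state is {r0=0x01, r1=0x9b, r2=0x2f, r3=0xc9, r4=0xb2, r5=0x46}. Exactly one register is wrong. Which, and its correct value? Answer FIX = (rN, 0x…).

FIX = (r2, 0x5b)

0: ✓ CMP  NZCV=1000
1: · SUBVS
2: · ADDGE
3: ✓ MOVVC  r2←0x07
4: ✓ CMP  NZCV=1001
5: · SUBLE
6: ✓ MOVCC  r2←0x5b
7: ✓ SUBNE  r5←0x46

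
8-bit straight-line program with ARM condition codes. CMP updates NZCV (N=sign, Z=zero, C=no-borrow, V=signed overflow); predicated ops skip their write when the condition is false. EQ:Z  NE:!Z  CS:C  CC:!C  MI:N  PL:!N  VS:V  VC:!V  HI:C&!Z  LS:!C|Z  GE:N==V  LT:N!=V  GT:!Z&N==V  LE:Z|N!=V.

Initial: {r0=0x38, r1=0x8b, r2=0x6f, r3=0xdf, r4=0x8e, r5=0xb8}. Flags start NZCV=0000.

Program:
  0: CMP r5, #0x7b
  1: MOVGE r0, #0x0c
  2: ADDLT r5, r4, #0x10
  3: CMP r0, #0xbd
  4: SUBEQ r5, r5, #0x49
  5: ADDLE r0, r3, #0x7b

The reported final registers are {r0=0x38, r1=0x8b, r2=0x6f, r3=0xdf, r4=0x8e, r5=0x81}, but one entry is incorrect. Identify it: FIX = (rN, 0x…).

FIX = (r5, 0x9e)

0: ✓ CMP  NZCV=0011
1: · MOVGE
2: ✓ ADDLT  r5←0x9e
3: ✓ CMP  NZCV=0000
4: · SUBEQ
5: · ADDLE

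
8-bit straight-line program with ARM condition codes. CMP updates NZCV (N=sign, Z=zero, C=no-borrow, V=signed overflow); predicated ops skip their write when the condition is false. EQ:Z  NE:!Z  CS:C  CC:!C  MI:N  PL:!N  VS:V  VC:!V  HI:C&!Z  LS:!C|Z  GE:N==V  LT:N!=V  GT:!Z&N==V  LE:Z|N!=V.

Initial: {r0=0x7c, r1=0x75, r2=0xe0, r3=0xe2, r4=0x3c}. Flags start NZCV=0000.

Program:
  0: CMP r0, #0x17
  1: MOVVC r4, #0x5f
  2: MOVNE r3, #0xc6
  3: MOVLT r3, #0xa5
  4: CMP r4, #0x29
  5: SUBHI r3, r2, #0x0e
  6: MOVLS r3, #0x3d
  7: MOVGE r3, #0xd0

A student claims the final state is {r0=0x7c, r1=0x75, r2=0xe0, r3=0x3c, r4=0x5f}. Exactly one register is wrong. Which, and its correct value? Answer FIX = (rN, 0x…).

[0] flags=0010 → (cmp)
[1] flags=0010 VC?T → r4=0x5f
[2] flags=0010 NE?T → r3=0xc6
[3] flags=0010 LT?F → skip
[4] flags=0010 → (cmp)
[5] flags=0010 HI?T → r3=0xd2
[6] flags=0010 LS?F → skip
[7] flags=0010 GE?T → r3=0xd0

FIX = (r3, 0xd0)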